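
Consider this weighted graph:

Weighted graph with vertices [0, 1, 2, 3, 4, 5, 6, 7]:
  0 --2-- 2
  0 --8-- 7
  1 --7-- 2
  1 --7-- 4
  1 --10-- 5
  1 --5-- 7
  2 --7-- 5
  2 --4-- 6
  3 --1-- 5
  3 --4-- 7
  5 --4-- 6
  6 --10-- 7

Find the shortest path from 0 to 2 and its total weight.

Using Dijkstra's algorithm from vertex 0:
Shortest path: 0 -> 2
Total weight: 2 = 2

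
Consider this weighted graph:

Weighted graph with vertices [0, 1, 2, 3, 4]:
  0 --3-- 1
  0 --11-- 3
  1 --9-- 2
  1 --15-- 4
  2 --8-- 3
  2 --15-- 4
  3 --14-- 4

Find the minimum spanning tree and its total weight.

Applying Kruskal's algorithm (sort edges by weight, add if no cycle):
  Add (0,1) w=3
  Add (2,3) w=8
  Add (1,2) w=9
  Skip (0,3) w=11 (creates cycle)
  Add (3,4) w=14
  Skip (1,4) w=15 (creates cycle)
  Skip (2,4) w=15 (creates cycle)
MST weight = 34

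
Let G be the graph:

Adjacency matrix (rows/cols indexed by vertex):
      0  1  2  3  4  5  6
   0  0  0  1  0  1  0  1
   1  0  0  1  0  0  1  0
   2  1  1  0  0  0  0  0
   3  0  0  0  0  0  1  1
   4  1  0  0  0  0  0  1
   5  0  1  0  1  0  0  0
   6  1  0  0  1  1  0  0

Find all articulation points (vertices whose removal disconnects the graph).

No articulation points. The graph is biconnected.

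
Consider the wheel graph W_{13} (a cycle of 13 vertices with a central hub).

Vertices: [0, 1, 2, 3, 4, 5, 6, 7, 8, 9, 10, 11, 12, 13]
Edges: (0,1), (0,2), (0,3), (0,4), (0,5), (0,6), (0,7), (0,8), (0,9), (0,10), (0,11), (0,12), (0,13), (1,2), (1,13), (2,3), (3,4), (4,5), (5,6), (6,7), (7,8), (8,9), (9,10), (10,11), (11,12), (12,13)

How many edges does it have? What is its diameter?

Wheel graph W_{13}: 13 cycle edges + 13 spoke edges = 26 edges.
The hub is distance 1 from all cycle vertices. Max distance between cycle vertices through hub is 2.
Diameter = 2.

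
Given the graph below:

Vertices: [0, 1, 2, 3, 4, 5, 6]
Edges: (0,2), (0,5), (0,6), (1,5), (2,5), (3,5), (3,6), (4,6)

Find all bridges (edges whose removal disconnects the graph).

A bridge is an edge whose removal increases the number of connected components.
Bridges found: (1,5), (4,6)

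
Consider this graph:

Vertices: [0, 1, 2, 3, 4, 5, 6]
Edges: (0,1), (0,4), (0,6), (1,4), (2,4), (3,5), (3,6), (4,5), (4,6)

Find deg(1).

Vertex 1 has neighbors [0, 4], so deg(1) = 2.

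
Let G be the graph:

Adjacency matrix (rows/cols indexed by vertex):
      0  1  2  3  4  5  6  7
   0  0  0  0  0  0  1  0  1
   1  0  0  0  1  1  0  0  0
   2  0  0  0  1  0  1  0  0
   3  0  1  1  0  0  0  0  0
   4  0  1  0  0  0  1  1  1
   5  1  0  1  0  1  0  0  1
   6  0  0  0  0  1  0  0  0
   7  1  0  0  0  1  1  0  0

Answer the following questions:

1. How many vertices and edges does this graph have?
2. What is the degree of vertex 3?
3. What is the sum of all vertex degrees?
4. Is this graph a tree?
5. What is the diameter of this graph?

Count: 8 vertices, 10 edges.
Vertex 3 has neighbors [1, 2], degree = 2.
Handshaking lemma: 2 * 10 = 20.
A tree on 8 vertices has 7 edges. This graph has 10 edges (3 extra). Not a tree.
Diameter (longest shortest path) = 3.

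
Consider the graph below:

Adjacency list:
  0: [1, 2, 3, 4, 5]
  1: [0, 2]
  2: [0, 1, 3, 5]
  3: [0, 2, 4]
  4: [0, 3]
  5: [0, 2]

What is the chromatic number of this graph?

The graph has a maximum clique of size 3 (lower bound on chromatic number).
A valid 3-coloring: {0: 0, 1: 2, 2: 1, 3: 2, 4: 1, 5: 2}.
Chromatic number = 3.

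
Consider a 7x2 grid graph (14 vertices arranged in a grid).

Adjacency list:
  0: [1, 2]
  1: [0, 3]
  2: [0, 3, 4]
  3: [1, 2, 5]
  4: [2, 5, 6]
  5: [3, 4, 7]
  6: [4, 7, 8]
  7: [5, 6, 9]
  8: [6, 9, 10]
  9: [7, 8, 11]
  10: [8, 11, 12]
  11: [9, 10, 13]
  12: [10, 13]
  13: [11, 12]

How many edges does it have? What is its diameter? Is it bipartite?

A 7x2 grid has 12 vertical edges and 7 horizontal edges.
Total edges = 12 + 7 = 19.
Diameter = (7-1) + (2-1) = 7 (corner to opposite corner).
Grid graphs are bipartite (checkerboard coloring).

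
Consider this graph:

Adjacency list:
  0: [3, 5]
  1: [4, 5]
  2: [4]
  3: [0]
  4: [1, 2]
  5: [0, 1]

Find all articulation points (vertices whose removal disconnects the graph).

An articulation point is a vertex whose removal disconnects the graph.
Articulation points: [0, 1, 4, 5]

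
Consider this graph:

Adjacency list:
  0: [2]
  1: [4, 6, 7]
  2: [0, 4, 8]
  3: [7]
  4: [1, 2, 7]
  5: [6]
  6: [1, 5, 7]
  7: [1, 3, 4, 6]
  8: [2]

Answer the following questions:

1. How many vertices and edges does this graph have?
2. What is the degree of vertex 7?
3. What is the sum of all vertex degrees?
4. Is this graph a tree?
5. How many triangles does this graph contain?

Count: 9 vertices, 10 edges.
Vertex 7 has neighbors [1, 3, 4, 6], degree = 4.
Handshaking lemma: 2 * 10 = 20.
A tree on 9 vertices has 8 edges. This graph has 10 edges (2 extra). Not a tree.
Number of triangles = 2.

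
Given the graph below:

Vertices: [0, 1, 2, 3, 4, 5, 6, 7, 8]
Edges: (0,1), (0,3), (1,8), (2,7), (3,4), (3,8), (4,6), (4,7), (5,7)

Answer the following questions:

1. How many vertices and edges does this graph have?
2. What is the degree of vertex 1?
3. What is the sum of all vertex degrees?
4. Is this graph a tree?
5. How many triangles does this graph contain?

Count: 9 vertices, 9 edges.
Vertex 1 has neighbors [0, 8], degree = 2.
Handshaking lemma: 2 * 9 = 18.
A tree on 9 vertices has 8 edges. This graph has 9 edges (1 extra). Not a tree.
Number of triangles = 0.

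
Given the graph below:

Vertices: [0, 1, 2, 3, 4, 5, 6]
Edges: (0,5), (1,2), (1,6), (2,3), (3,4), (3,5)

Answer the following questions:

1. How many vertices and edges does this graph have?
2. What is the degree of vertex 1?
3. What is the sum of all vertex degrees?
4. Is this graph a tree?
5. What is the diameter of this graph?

Count: 7 vertices, 6 edges.
Vertex 1 has neighbors [2, 6], degree = 2.
Handshaking lemma: 2 * 6 = 12.
A graph is a tree iff it is connected and has exactly n-1 edges. This graph is connected (all 7 vertices in one component) and has 7-1 = 6 edges. It is a tree.
Diameter (longest shortest path) = 5.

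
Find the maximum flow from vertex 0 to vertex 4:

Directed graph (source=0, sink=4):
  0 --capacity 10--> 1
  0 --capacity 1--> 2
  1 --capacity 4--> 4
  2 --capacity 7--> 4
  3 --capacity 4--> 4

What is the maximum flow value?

Computing max flow:
  Flow on (0->1): 4/10
  Flow on (0->2): 1/1
  Flow on (1->4): 4/4
  Flow on (2->4): 1/7
Maximum flow = 5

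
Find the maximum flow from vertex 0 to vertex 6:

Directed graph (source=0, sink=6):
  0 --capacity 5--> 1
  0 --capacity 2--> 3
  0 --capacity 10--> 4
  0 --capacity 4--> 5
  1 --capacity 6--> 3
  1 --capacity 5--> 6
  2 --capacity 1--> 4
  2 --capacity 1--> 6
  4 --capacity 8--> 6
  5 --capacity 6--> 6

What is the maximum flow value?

Computing max flow:
  Flow on (0->1): 5/5
  Flow on (0->4): 8/10
  Flow on (0->5): 4/4
  Flow on (1->6): 5/5
  Flow on (4->6): 8/8
  Flow on (5->6): 4/6
Maximum flow = 17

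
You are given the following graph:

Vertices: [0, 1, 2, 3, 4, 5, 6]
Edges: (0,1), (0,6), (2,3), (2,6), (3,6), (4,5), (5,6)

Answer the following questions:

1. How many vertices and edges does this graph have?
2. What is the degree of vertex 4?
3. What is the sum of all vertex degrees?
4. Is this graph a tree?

Count: 7 vertices, 7 edges.
Vertex 4 has neighbors [5], degree = 1.
Handshaking lemma: 2 * 7 = 14.
A tree on 7 vertices has 6 edges. This graph has 7 edges (1 extra). Not a tree.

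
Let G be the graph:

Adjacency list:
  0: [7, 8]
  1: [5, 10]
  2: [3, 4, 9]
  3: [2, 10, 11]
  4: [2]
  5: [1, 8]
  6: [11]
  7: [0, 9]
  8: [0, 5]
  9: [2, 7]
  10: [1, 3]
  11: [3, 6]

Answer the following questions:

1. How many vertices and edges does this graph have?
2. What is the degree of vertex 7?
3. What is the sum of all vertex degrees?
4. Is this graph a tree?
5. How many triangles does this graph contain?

Count: 12 vertices, 12 edges.
Vertex 7 has neighbors [0, 9], degree = 2.
Handshaking lemma: 2 * 12 = 24.
A tree on 12 vertices has 11 edges. This graph has 12 edges (1 extra). Not a tree.
Number of triangles = 0.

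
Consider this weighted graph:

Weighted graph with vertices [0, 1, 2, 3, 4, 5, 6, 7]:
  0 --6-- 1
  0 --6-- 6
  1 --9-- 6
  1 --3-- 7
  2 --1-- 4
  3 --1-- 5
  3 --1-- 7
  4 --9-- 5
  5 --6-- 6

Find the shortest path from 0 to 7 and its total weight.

Using Dijkstra's algorithm from vertex 0:
Shortest path: 0 -> 1 -> 7
Total weight: 6 + 3 = 9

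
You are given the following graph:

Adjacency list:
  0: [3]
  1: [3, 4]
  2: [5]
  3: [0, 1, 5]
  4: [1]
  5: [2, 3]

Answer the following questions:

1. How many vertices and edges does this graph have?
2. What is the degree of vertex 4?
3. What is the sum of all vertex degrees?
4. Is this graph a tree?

Count: 6 vertices, 5 edges.
Vertex 4 has neighbors [1], degree = 1.
Handshaking lemma: 2 * 5 = 10.
A graph is a tree iff it is connected and has exactly n-1 edges. This graph is connected (all 6 vertices in one component) and has 6-1 = 5 edges. It is a tree.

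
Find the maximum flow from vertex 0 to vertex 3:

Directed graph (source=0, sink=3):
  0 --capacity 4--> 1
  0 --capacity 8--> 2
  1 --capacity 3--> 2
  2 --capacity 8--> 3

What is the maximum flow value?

Computing max flow:
  Flow on (0->1): 3/4
  Flow on (0->2): 5/8
  Flow on (1->2): 3/3
  Flow on (2->3): 8/8
Maximum flow = 8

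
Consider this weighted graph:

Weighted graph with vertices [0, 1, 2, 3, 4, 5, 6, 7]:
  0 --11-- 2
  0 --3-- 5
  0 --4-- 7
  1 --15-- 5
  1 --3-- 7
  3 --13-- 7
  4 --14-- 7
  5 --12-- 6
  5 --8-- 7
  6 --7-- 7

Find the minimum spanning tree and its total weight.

Applying Kruskal's algorithm (sort edges by weight, add if no cycle):
  Add (0,5) w=3
  Add (1,7) w=3
  Add (0,7) w=4
  Add (6,7) w=7
  Skip (5,7) w=8 (creates cycle)
  Add (0,2) w=11
  Skip (5,6) w=12 (creates cycle)
  Add (3,7) w=13
  Add (4,7) w=14
  Skip (1,5) w=15 (creates cycle)
MST weight = 55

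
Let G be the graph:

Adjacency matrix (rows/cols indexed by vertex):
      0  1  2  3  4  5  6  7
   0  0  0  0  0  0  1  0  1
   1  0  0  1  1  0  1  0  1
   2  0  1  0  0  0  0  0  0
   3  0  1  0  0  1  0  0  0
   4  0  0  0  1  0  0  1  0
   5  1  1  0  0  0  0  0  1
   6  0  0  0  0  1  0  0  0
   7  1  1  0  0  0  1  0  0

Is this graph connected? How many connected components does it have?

Checking connectivity: the graph has 1 connected component(s).
All vertices are reachable from each other. The graph IS connected.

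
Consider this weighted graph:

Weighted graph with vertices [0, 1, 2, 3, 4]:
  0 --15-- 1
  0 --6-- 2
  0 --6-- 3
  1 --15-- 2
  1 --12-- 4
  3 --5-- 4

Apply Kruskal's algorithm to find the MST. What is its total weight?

Applying Kruskal's algorithm (sort edges by weight, add if no cycle):
  Add (3,4) w=5
  Add (0,3) w=6
  Add (0,2) w=6
  Add (1,4) w=12
  Skip (0,1) w=15 (creates cycle)
  Skip (1,2) w=15 (creates cycle)
MST weight = 29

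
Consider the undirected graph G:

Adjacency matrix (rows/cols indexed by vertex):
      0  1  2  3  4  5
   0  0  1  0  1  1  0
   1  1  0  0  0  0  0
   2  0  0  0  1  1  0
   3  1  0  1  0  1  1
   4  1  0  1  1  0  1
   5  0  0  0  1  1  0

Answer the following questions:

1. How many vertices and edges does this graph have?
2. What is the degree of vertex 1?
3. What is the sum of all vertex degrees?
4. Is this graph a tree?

Count: 6 vertices, 8 edges.
Vertex 1 has neighbors [0], degree = 1.
Handshaking lemma: 2 * 8 = 16.
A tree on 6 vertices has 5 edges. This graph has 8 edges (3 extra). Not a tree.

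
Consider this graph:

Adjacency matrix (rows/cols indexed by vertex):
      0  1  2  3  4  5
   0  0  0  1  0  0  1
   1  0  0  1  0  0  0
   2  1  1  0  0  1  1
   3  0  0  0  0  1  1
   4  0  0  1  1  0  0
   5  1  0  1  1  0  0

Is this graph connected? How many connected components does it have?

Checking connectivity: the graph has 1 connected component(s).
All vertices are reachable from each other. The graph IS connected.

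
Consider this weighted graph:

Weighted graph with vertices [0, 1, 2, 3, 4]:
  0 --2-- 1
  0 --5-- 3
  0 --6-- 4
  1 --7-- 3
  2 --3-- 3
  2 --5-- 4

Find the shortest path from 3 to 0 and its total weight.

Using Dijkstra's algorithm from vertex 3:
Shortest path: 3 -> 0
Total weight: 5 = 5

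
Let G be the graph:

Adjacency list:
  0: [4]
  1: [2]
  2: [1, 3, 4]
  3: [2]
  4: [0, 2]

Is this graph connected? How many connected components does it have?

Checking connectivity: the graph has 1 connected component(s).
All vertices are reachable from each other. The graph IS connected.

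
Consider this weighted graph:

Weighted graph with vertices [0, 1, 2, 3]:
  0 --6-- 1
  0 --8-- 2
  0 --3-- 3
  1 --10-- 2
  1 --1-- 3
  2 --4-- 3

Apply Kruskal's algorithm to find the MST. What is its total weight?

Applying Kruskal's algorithm (sort edges by weight, add if no cycle):
  Add (1,3) w=1
  Add (0,3) w=3
  Add (2,3) w=4
  Skip (0,1) w=6 (creates cycle)
  Skip (0,2) w=8 (creates cycle)
  Skip (1,2) w=10 (creates cycle)
MST weight = 8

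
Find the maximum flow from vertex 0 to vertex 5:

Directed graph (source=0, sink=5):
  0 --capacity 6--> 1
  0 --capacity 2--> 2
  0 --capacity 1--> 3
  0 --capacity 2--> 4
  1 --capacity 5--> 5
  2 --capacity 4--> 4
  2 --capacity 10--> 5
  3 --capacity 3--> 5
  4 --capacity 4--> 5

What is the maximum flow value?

Computing max flow:
  Flow on (0->1): 5/6
  Flow on (0->2): 2/2
  Flow on (0->3): 1/1
  Flow on (0->4): 2/2
  Flow on (1->5): 5/5
  Flow on (2->5): 2/10
  Flow on (3->5): 1/3
  Flow on (4->5): 2/4
Maximum flow = 10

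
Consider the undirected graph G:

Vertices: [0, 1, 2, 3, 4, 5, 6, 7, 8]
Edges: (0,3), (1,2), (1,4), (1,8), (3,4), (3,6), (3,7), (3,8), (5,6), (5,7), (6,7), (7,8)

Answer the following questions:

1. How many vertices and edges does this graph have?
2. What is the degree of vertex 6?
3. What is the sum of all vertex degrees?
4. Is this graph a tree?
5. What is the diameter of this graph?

Count: 9 vertices, 12 edges.
Vertex 6 has neighbors [3, 5, 7], degree = 3.
Handshaking lemma: 2 * 12 = 24.
A tree on 9 vertices has 8 edges. This graph has 12 edges (4 extra). Not a tree.
Diameter (longest shortest path) = 4.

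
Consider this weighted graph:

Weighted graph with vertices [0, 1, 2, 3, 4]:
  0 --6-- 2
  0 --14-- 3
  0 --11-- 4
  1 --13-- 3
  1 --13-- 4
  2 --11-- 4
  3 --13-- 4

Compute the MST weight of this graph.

Applying Kruskal's algorithm (sort edges by weight, add if no cycle):
  Add (0,2) w=6
  Add (0,4) w=11
  Skip (2,4) w=11 (creates cycle)
  Add (1,4) w=13
  Add (1,3) w=13
  Skip (3,4) w=13 (creates cycle)
  Skip (0,3) w=14 (creates cycle)
MST weight = 43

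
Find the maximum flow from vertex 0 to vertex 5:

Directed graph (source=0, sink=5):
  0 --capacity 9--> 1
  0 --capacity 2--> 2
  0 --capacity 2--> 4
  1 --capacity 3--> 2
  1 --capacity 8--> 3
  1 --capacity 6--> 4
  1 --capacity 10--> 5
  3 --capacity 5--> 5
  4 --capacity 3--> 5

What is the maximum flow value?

Computing max flow:
  Flow on (0->1): 9/9
  Flow on (0->4): 2/2
  Flow on (1->5): 9/10
  Flow on (4->5): 2/3
Maximum flow = 11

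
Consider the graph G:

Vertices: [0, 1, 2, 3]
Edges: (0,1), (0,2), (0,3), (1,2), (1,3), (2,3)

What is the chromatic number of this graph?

The graph has a maximum clique of size 4 (lower bound on chromatic number).
A valid 4-coloring: {0: 0, 1: 1, 2: 2, 3: 3}.
Chromatic number = 4.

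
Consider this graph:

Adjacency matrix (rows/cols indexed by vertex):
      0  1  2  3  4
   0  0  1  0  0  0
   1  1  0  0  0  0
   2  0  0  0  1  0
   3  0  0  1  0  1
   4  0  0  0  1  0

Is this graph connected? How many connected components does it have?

Checking connectivity: the graph has 2 connected component(s).
Components: [[0, 1], [2, 3, 4]]. The graph is NOT connected.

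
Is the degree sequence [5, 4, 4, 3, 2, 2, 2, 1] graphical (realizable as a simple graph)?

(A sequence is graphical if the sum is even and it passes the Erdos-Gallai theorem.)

Sum of degrees = 23. Sum is odd, so the sequence is NOT graphical.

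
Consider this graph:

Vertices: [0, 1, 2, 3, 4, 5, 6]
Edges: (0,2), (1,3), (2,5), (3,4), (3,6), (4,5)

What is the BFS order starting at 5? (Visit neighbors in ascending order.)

BFS from vertex 5 (neighbors processed in ascending order):
Visit order: 5, 2, 4, 0, 3, 1, 6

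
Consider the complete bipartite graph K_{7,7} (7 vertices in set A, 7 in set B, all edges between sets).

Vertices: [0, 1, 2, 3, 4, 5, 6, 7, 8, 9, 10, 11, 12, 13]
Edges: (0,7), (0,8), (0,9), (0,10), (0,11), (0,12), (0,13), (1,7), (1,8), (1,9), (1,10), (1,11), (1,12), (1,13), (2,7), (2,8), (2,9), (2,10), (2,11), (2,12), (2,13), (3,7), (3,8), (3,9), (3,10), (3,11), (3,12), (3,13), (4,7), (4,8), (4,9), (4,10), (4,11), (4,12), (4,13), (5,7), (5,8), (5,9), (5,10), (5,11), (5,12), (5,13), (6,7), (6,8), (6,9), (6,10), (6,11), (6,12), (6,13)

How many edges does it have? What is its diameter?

K_{7,7} has 7 * 7 = 49 edges.
Any vertex reaches any opposite-side vertex in 1 step; same-side vertices reach in 2 steps via any opposite-side vertex.
Diameter = 2.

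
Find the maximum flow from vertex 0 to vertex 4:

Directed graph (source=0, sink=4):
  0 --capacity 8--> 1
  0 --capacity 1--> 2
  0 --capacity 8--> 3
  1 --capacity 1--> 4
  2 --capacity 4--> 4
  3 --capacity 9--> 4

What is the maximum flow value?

Computing max flow:
  Flow on (0->1): 1/8
  Flow on (0->2): 1/1
  Flow on (0->3): 8/8
  Flow on (1->4): 1/1
  Flow on (2->4): 1/4
  Flow on (3->4): 8/9
Maximum flow = 10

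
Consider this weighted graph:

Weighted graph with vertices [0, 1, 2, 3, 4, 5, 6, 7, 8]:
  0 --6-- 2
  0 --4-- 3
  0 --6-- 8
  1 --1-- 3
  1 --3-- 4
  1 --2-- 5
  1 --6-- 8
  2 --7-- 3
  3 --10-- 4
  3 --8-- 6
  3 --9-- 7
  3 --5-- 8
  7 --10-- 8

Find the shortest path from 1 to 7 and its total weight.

Using Dijkstra's algorithm from vertex 1:
Shortest path: 1 -> 3 -> 7
Total weight: 1 + 9 = 10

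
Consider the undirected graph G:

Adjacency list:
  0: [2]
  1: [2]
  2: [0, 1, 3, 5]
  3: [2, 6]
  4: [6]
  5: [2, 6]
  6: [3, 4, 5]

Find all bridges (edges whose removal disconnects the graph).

A bridge is an edge whose removal increases the number of connected components.
Bridges found: (0,2), (1,2), (4,6)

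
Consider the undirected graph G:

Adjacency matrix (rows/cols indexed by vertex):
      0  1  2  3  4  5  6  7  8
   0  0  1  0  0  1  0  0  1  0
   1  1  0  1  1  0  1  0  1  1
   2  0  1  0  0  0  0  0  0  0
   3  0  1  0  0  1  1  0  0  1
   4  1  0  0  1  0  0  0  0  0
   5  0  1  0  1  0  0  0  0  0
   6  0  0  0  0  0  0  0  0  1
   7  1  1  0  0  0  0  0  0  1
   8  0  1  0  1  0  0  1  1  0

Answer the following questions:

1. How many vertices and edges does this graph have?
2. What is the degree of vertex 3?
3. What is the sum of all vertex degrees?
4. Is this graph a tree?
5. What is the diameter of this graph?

Count: 9 vertices, 13 edges.
Vertex 3 has neighbors [1, 4, 5, 8], degree = 4.
Handshaking lemma: 2 * 13 = 26.
A tree on 9 vertices has 8 edges. This graph has 13 edges (5 extra). Not a tree.
Diameter (longest shortest path) = 3.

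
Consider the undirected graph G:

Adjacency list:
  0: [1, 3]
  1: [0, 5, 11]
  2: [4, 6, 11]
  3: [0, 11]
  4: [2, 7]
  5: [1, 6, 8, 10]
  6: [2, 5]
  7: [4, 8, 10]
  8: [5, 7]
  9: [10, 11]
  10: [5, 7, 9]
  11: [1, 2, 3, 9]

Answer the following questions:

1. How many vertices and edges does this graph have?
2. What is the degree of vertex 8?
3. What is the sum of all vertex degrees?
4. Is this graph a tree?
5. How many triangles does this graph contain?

Count: 12 vertices, 16 edges.
Vertex 8 has neighbors [5, 7], degree = 2.
Handshaking lemma: 2 * 16 = 32.
A tree on 12 vertices has 11 edges. This graph has 16 edges (5 extra). Not a tree.
Number of triangles = 0.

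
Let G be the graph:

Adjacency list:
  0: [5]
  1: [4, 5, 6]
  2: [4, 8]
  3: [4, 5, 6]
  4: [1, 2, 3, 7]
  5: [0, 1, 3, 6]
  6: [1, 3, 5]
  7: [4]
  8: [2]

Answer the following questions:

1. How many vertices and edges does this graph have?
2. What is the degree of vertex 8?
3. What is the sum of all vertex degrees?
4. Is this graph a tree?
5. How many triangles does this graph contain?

Count: 9 vertices, 11 edges.
Vertex 8 has neighbors [2], degree = 1.
Handshaking lemma: 2 * 11 = 22.
A tree on 9 vertices has 8 edges. This graph has 11 edges (3 extra). Not a tree.
Number of triangles = 2.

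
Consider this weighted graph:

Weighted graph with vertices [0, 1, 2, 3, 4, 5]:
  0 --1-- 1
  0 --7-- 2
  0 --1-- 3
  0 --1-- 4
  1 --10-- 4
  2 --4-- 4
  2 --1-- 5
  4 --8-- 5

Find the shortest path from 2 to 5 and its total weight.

Using Dijkstra's algorithm from vertex 2:
Shortest path: 2 -> 5
Total weight: 1 = 1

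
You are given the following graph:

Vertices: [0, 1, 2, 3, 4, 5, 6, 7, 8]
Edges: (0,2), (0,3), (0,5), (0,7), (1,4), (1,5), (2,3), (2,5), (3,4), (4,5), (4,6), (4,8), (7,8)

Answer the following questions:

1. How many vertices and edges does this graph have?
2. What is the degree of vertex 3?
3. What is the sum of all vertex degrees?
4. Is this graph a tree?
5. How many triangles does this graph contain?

Count: 9 vertices, 13 edges.
Vertex 3 has neighbors [0, 2, 4], degree = 3.
Handshaking lemma: 2 * 13 = 26.
A tree on 9 vertices has 8 edges. This graph has 13 edges (5 extra). Not a tree.
Number of triangles = 3.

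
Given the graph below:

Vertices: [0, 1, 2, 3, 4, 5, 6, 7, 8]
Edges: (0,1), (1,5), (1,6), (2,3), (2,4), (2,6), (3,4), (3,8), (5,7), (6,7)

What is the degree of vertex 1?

Vertex 1 has neighbors [0, 5, 6], so deg(1) = 3.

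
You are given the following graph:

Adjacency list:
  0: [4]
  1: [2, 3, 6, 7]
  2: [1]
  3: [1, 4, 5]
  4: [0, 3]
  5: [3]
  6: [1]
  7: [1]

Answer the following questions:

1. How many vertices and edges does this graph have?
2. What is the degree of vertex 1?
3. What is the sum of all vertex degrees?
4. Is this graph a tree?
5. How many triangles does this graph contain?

Count: 8 vertices, 7 edges.
Vertex 1 has neighbors [2, 3, 6, 7], degree = 4.
Handshaking lemma: 2 * 7 = 14.
A graph is a tree iff it is connected and has exactly n-1 edges. This graph is connected (all 8 vertices in one component) and has 8-1 = 7 edges. It is a tree.
Number of triangles = 0.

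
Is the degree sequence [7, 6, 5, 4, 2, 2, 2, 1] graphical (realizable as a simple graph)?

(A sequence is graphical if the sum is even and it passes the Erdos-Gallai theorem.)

Sum of degrees = 29. Sum is odd, so the sequence is NOT graphical.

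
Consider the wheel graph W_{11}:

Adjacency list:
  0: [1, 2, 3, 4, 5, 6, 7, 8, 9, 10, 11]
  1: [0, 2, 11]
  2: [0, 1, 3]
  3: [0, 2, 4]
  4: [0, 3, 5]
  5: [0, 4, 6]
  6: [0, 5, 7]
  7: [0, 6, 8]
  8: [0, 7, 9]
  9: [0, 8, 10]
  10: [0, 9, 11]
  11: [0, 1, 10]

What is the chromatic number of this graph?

W_{11} = C_{11} plus a hub adjacent to every cycle vertex.
The outer cycle needs 3 colors (odd cycle); the hub is adjacent to all of them so needs a fresh color.
Chromatic number = 3 + 1 = 4.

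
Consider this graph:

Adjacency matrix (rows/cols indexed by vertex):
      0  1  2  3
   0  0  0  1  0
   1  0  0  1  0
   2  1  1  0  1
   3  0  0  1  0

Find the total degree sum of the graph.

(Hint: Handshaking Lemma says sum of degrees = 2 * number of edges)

Count edges: 3 edges.
By Handshaking Lemma: sum of degrees = 2 * 3 = 6.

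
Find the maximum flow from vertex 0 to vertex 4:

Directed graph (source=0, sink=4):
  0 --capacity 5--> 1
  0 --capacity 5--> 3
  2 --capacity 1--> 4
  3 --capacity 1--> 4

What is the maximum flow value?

Computing max flow:
  Flow on (0->3): 1/5
  Flow on (3->4): 1/1
Maximum flow = 1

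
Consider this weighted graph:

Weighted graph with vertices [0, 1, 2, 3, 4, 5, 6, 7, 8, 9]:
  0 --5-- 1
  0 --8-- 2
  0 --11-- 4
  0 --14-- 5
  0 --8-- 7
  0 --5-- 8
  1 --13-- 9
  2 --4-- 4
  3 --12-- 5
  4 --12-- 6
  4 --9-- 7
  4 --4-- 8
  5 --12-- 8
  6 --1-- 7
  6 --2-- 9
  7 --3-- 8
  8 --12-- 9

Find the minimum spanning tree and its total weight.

Applying Kruskal's algorithm (sort edges by weight, add if no cycle):
  Add (6,7) w=1
  Add (6,9) w=2
  Add (7,8) w=3
  Add (2,4) w=4
  Add (4,8) w=4
  Add (0,1) w=5
  Add (0,8) w=5
  Skip (0,7) w=8 (creates cycle)
  Skip (0,2) w=8 (creates cycle)
  Skip (4,7) w=9 (creates cycle)
  Skip (0,4) w=11 (creates cycle)
  Add (3,5) w=12
  Skip (4,6) w=12 (creates cycle)
  Add (5,8) w=12
  Skip (8,9) w=12 (creates cycle)
  Skip (1,9) w=13 (creates cycle)
  Skip (0,5) w=14 (creates cycle)
MST weight = 48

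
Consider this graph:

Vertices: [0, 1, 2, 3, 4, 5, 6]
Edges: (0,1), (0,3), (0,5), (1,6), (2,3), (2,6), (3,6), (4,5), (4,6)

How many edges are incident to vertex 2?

Vertex 2 has neighbors [3, 6], so deg(2) = 2.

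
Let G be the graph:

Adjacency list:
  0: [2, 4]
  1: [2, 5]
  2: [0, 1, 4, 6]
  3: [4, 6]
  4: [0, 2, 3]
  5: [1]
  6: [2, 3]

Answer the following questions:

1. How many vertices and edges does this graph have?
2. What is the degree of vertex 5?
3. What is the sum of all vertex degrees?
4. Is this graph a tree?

Count: 7 vertices, 8 edges.
Vertex 5 has neighbors [1], degree = 1.
Handshaking lemma: 2 * 8 = 16.
A tree on 7 vertices has 6 edges. This graph has 8 edges (2 extra). Not a tree.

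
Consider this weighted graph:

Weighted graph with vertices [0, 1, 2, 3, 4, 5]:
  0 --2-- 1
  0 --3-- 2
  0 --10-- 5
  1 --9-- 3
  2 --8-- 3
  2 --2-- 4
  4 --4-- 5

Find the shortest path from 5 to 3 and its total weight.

Using Dijkstra's algorithm from vertex 5:
Shortest path: 5 -> 4 -> 2 -> 3
Total weight: 4 + 2 + 8 = 14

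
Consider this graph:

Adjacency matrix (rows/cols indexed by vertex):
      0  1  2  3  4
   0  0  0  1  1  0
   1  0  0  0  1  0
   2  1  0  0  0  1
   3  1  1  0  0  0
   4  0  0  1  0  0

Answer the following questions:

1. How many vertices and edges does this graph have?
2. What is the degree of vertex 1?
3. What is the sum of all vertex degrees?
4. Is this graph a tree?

Count: 5 vertices, 4 edges.
Vertex 1 has neighbors [3], degree = 1.
Handshaking lemma: 2 * 4 = 8.
A graph is a tree iff it is connected and has exactly n-1 edges. This graph is connected (all 5 vertices in one component) and has 5-1 = 4 edges. It is a tree.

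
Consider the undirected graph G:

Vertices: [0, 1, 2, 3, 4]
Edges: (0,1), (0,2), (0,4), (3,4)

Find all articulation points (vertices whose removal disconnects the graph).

An articulation point is a vertex whose removal disconnects the graph.
Articulation points: [0, 4]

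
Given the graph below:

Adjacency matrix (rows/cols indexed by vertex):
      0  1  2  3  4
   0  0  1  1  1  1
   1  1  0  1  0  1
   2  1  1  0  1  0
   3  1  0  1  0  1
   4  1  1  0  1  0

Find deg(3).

Vertex 3 has neighbors [0, 2, 4], so deg(3) = 3.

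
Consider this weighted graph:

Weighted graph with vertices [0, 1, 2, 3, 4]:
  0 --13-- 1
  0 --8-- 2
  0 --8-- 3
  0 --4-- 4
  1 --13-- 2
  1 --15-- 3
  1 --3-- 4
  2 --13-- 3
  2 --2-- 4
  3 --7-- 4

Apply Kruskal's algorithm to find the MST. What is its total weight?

Applying Kruskal's algorithm (sort edges by weight, add if no cycle):
  Add (2,4) w=2
  Add (1,4) w=3
  Add (0,4) w=4
  Add (3,4) w=7
  Skip (0,2) w=8 (creates cycle)
  Skip (0,3) w=8 (creates cycle)
  Skip (0,1) w=13 (creates cycle)
  Skip (1,2) w=13 (creates cycle)
  Skip (2,3) w=13 (creates cycle)
  Skip (1,3) w=15 (creates cycle)
MST weight = 16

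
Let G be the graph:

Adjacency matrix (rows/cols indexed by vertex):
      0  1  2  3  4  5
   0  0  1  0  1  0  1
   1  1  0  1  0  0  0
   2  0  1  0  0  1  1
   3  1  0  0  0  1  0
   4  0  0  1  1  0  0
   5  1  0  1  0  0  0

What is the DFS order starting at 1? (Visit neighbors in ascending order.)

DFS from vertex 1 (neighbors processed in ascending order):
Visit order: 1, 0, 3, 4, 2, 5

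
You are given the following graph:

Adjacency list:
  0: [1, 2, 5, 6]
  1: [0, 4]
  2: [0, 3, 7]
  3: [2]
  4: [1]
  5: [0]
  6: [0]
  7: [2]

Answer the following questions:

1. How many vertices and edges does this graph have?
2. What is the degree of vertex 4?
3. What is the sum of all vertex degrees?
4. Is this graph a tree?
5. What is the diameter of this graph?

Count: 8 vertices, 7 edges.
Vertex 4 has neighbors [1], degree = 1.
Handshaking lemma: 2 * 7 = 14.
A graph is a tree iff it is connected and has exactly n-1 edges. This graph is connected (all 8 vertices in one component) and has 8-1 = 7 edges. It is a tree.
Diameter (longest shortest path) = 4.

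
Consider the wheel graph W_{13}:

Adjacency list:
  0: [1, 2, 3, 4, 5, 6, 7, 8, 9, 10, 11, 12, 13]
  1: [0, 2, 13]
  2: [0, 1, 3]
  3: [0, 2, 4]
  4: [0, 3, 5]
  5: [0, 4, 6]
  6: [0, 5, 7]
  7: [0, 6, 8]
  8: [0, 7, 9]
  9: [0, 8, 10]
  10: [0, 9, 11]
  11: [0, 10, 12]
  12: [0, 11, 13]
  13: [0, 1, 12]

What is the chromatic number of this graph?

W_{13} = C_{13} plus a hub adjacent to every cycle vertex.
The outer cycle needs 3 colors (odd cycle); the hub is adjacent to all of them so needs a fresh color.
Chromatic number = 3 + 1 = 4.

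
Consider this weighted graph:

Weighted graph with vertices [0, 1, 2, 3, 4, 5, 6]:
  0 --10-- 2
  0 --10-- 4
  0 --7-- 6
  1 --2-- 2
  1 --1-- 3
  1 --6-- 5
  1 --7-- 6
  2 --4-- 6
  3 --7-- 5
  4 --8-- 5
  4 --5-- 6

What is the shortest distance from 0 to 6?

Using Dijkstra's algorithm from vertex 0:
Shortest path: 0 -> 6
Total weight: 7 = 7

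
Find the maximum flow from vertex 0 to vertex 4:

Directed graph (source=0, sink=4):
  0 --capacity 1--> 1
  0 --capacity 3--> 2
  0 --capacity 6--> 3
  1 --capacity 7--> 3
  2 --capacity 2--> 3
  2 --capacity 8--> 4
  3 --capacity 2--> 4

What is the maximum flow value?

Computing max flow:
  Flow on (0->2): 3/3
  Flow on (0->3): 2/6
  Flow on (2->4): 3/8
  Flow on (3->4): 2/2
Maximum flow = 5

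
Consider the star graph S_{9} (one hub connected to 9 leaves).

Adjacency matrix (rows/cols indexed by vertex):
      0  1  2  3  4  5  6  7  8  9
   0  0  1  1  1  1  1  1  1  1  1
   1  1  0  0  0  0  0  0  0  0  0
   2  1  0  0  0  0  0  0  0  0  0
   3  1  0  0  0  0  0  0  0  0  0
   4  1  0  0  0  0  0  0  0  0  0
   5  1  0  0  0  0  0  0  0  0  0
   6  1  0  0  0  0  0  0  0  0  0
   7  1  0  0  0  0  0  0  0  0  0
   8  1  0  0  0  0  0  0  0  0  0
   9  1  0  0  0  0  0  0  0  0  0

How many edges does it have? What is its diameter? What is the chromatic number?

Star graph S_{9}: the hub connects to all 9 leaves.
Edges = 9.
Diameter = 2 (any leaf to hub is 1, leaf to leaf through hub is 2).
Star graphs are bipartite (hub vs leaves), so chromatic number = 2.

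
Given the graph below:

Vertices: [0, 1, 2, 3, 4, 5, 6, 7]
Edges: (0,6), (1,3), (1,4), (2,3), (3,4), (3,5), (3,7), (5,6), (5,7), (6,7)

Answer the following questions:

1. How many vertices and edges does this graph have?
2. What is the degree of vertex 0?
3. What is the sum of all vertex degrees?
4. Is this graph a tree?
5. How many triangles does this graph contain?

Count: 8 vertices, 10 edges.
Vertex 0 has neighbors [6], degree = 1.
Handshaking lemma: 2 * 10 = 20.
A tree on 8 vertices has 7 edges. This graph has 10 edges (3 extra). Not a tree.
Number of triangles = 3.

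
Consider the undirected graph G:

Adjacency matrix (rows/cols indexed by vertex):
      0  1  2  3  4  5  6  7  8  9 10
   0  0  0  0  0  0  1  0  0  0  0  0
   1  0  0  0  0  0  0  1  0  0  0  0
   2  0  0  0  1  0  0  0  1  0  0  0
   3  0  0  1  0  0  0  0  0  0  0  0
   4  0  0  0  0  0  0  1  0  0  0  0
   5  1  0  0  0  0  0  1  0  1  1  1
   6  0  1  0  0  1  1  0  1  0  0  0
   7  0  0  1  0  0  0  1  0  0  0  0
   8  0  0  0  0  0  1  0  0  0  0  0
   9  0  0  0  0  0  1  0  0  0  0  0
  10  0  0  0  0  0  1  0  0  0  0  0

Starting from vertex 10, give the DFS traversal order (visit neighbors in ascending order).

DFS from vertex 10 (neighbors processed in ascending order):
Visit order: 10, 5, 0, 6, 1, 4, 7, 2, 3, 8, 9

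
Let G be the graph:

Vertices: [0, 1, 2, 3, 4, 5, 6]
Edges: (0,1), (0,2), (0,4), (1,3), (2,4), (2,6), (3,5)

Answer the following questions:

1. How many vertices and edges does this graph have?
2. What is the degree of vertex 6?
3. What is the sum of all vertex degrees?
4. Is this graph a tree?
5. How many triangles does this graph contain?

Count: 7 vertices, 7 edges.
Vertex 6 has neighbors [2], degree = 1.
Handshaking lemma: 2 * 7 = 14.
A tree on 7 vertices has 6 edges. This graph has 7 edges (1 extra). Not a tree.
Number of triangles = 1.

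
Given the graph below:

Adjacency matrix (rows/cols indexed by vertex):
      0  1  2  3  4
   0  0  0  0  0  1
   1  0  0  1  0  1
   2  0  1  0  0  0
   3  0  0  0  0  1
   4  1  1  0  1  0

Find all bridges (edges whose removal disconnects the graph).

A bridge is an edge whose removal increases the number of connected components.
Bridges found: (0,4), (1,2), (1,4), (3,4)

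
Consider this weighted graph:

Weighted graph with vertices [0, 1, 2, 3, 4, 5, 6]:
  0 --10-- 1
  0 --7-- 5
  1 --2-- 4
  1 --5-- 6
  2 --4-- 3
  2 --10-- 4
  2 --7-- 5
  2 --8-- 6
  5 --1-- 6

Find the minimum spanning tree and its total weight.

Applying Kruskal's algorithm (sort edges by weight, add if no cycle):
  Add (5,6) w=1
  Add (1,4) w=2
  Add (2,3) w=4
  Add (1,6) w=5
  Add (0,5) w=7
  Add (2,5) w=7
  Skip (2,6) w=8 (creates cycle)
  Skip (0,1) w=10 (creates cycle)
  Skip (2,4) w=10 (creates cycle)
MST weight = 26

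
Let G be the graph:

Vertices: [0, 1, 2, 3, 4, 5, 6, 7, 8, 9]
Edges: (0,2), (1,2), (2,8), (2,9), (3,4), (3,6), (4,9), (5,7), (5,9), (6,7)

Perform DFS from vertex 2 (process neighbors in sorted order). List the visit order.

DFS from vertex 2 (neighbors processed in ascending order):
Visit order: 2, 0, 1, 8, 9, 4, 3, 6, 7, 5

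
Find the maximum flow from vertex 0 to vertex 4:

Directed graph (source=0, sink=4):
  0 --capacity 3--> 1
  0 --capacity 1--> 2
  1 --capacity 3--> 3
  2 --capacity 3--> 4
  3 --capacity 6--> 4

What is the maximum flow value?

Computing max flow:
  Flow on (0->1): 3/3
  Flow on (0->2): 1/1
  Flow on (1->3): 3/3
  Flow on (2->4): 1/3
  Flow on (3->4): 3/6
Maximum flow = 4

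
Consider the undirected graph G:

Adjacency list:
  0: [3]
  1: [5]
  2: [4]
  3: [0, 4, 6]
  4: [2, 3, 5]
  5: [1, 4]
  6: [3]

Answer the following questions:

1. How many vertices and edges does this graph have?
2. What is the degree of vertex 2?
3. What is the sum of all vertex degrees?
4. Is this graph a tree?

Count: 7 vertices, 6 edges.
Vertex 2 has neighbors [4], degree = 1.
Handshaking lemma: 2 * 6 = 12.
A graph is a tree iff it is connected and has exactly n-1 edges. This graph is connected (all 7 vertices in one component) and has 7-1 = 6 edges. It is a tree.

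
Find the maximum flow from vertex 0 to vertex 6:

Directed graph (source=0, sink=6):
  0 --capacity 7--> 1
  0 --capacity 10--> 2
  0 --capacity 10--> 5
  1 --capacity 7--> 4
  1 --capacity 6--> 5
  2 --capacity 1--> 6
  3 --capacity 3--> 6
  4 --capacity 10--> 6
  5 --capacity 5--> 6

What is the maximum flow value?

Computing max flow:
  Flow on (0->1): 7/7
  Flow on (0->2): 1/10
  Flow on (0->5): 5/10
  Flow on (1->4): 7/7
  Flow on (2->6): 1/1
  Flow on (4->6): 7/10
  Flow on (5->6): 5/5
Maximum flow = 13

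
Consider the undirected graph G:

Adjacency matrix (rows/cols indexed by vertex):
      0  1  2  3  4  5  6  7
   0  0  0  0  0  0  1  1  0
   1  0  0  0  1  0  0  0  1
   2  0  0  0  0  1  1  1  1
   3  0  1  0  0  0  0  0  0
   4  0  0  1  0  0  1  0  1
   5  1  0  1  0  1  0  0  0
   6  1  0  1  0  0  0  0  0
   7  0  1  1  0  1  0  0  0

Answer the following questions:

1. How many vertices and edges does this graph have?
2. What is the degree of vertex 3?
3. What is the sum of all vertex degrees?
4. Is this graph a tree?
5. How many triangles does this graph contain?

Count: 8 vertices, 10 edges.
Vertex 3 has neighbors [1], degree = 1.
Handshaking lemma: 2 * 10 = 20.
A tree on 8 vertices has 7 edges. This graph has 10 edges (3 extra). Not a tree.
Number of triangles = 2.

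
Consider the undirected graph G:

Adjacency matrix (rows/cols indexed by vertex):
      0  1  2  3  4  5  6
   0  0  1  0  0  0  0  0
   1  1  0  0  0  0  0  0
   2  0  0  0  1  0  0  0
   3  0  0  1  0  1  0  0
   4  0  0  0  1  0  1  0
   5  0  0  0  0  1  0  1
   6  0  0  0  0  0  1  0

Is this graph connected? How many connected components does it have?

Checking connectivity: the graph has 2 connected component(s).
Components: [[0, 1], [2, 3, 4, 5, 6]]. The graph is NOT connected.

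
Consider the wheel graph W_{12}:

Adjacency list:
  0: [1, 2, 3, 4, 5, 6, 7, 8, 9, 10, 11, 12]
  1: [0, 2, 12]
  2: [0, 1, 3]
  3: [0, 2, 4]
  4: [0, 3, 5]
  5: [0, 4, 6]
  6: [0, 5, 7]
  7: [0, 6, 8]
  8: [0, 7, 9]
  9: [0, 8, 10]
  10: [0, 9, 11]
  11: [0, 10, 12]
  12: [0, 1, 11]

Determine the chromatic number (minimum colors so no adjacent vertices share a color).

W_{12} = C_{12} plus a hub adjacent to every cycle vertex.
The outer cycle needs 2 colors (even cycle); the hub is adjacent to all of them so needs a fresh color.
Chromatic number = 2 + 1 = 3.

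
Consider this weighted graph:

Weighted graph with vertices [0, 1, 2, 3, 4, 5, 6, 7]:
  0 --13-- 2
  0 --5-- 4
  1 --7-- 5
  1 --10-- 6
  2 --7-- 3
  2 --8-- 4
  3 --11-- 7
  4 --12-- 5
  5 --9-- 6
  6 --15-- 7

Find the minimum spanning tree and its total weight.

Applying Kruskal's algorithm (sort edges by weight, add if no cycle):
  Add (0,4) w=5
  Add (1,5) w=7
  Add (2,3) w=7
  Add (2,4) w=8
  Add (5,6) w=9
  Skip (1,6) w=10 (creates cycle)
  Add (3,7) w=11
  Add (4,5) w=12
  Skip (0,2) w=13 (creates cycle)
  Skip (6,7) w=15 (creates cycle)
MST weight = 59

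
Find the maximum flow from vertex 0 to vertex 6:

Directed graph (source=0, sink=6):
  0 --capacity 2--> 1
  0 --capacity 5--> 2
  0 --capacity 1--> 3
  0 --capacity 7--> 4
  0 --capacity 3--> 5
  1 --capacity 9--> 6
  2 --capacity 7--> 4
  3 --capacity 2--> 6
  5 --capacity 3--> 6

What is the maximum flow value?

Computing max flow:
  Flow on (0->1): 2/2
  Flow on (0->3): 1/1
  Flow on (0->5): 3/3
  Flow on (1->6): 2/9
  Flow on (3->6): 1/2
  Flow on (5->6): 3/3
Maximum flow = 6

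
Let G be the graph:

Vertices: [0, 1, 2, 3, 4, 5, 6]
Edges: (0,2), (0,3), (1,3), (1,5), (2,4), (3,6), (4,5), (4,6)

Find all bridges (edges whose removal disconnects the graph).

No bridges found. The graph is 2-edge-connected (no single edge removal disconnects it).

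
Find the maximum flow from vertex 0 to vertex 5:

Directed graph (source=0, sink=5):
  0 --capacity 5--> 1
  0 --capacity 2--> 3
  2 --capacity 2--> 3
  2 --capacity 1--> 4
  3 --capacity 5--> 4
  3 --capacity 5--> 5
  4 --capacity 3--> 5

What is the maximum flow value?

Computing max flow:
  Flow on (0->3): 2/2
  Flow on (3->5): 2/5
Maximum flow = 2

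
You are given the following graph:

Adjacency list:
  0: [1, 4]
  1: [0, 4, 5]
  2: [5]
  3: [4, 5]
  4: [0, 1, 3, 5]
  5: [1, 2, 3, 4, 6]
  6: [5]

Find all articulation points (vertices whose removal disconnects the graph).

An articulation point is a vertex whose removal disconnects the graph.
Articulation points: [5]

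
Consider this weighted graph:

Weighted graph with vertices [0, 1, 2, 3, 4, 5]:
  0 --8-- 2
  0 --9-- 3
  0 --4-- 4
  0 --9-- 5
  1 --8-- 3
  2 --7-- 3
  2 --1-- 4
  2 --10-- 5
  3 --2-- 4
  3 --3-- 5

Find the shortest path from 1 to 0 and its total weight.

Using Dijkstra's algorithm from vertex 1:
Shortest path: 1 -> 3 -> 4 -> 0
Total weight: 8 + 2 + 4 = 14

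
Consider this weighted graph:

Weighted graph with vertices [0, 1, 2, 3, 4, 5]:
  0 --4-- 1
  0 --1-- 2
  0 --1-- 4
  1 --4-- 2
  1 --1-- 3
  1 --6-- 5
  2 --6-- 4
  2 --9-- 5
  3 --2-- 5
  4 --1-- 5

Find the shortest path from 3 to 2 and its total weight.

Using Dijkstra's algorithm from vertex 3:
Shortest path: 3 -> 1 -> 2
Total weight: 1 + 4 = 5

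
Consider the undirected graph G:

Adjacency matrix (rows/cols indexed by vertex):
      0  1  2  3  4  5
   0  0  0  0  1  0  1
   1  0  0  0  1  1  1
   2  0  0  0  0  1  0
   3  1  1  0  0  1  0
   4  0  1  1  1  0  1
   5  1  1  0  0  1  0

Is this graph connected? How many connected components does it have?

Checking connectivity: the graph has 1 connected component(s).
All vertices are reachable from each other. The graph IS connected.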